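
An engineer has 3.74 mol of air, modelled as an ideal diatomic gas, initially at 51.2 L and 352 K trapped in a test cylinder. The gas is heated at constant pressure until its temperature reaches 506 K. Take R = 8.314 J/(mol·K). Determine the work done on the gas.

P₁ = nRT₁/V₁ = 3.74×8.314×352/51.2 = 214 kPa.
Isobaric: P stays 214 kPa; V/T = const ⇒ T₂ = 506 K, V₂ = 73.6 L.
W = PΔV = 214×(73.6−51.2) kPa·L = 4790 J.
Work done on the gas = −W_by = -4790 J.

-4790 J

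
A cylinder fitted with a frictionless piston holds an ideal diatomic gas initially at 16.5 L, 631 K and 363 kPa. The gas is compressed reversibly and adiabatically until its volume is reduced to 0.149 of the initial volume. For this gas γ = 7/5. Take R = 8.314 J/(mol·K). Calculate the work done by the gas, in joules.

-17100 J

n = P₁V₁/(RT₁) = 363×16.5/(8.314×631) = 1.14 mol.
Adiabatic: TV^(γ−1) = const ⇒ T₂ = 631×(6.71)^0.400 = 1350 K; PV^γ = const ⇒ P₂ = 5220 kPa.
ΔU = nCvΔT = 1.14×20.8×(1350−631) = 17100 J.
Q = 0 for an adiabatic process, so W = −ΔU = -17100 J.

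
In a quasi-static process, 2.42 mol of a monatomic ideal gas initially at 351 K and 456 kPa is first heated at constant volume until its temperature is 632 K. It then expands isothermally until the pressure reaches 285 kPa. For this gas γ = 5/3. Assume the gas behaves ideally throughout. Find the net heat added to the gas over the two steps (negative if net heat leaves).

21900 J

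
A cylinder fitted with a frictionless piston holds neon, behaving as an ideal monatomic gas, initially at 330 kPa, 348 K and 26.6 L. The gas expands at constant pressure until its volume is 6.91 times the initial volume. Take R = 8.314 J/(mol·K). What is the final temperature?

Isobaric: P stays 330 kPa; V/T = const ⇒ T₂ = 2400 K, V₂ = 184 L.

2400 K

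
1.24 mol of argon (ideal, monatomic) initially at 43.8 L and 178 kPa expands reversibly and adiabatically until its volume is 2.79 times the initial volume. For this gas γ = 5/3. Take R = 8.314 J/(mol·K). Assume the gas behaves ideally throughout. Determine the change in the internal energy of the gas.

T₁ = P₁V₁/(nR) = 178×43.8/(1.24×8.314) = 756 K.
Adiabatic: TV^(γ−1) = const ⇒ T₂ = 756×(0.358)^0.667 = 382 K; PV^γ = const ⇒ P₂ = 32.2 kPa.
For an ideal gas ΔU = nCvΔT with Cv = (3/2)R = 12.5 J/(mol·K).
ΔU = 1.24×12.5×(382−756) = -5790 J.

-5790 J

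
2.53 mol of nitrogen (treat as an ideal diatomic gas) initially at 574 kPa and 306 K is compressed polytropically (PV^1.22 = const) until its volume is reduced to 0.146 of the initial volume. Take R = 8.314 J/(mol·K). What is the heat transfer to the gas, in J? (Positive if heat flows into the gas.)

V₁ = nRT₁/P₁ = 2.53×8.314×306/574 = 11.2 L.
Polytropic n=1.22: T₂ = T₁(V₁/V₂)^(n−1) = 306×(6.85)^0.22 = 467 K; P₂ = P₁(V₁/V₂)^n = 6000 kPa.
W = (P₁V₁−P₂V₂)/(n−1) = (574×11.2−6000×1.64)/0.22 = -15400 J.
ΔU = nCvΔT = 2.53×20.8×(467−306) = 8480 J.
Q = ΔU + W = -6940 J.

-6940 J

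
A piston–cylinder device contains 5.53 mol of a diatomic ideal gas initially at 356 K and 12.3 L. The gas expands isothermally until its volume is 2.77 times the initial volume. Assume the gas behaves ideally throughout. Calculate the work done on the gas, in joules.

-16700 J

P₁ = nRT₁/V₁ = 5.53×8.314×356/12.3 = 1330 kPa.
Isothermal: T stays 356 K; PV = const ⇒ V₂ = 34.1 L, P₂ = 480 kPa.
W = nRT ln(V₂/V₁) = 5.53×8.314×356×ln(2.77) = 16700 J.
Work done on the gas = −W_by = -16700 J.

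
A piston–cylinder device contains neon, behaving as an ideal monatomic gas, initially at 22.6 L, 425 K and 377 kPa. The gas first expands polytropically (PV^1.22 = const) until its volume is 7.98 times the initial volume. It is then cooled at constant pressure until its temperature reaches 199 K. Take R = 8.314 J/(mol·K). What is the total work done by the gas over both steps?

12800 J

n = P₁V₁/(RT₁) = 377×22.6/(8.314×425) = 2.41 mol.
Step 1 — Polytropic n=1.22: T₂ = T₁(V₁/V₂)^(n−1) = 425×(0.125)^0.22 = 269 K; P₂ = P₁(V₁/V₂)^n = 29.9 kPa.
W = (P₁V₁−P₂V₂)/(n−1) = (377×22.6−29.9×180)/0.22 = 14200 J.
ΔU = nCvΔT = 2.41×12.5×(269−425) = -4690 J.
Q = ΔU + W = 9520 J.
State after step 1: P = 29.9 kPa, V = 180 L, T = 269 K.
Step 2 — Isobaric: P stays 29.9 kPa; V/T = const ⇒ T₂ = 199 K, V₂ = 133 L.
W = PΔV = 29.9×(133−180) kPa·L = -1410 J.
ΔU = nCvΔT = 2.41×12.5×(199−269) = -2110 J.
Q = ΔU + W = nCpΔT = -3510 J.
Net over both steps: W = 12800 J, Q = 6000 J, ΔU = -6800 J.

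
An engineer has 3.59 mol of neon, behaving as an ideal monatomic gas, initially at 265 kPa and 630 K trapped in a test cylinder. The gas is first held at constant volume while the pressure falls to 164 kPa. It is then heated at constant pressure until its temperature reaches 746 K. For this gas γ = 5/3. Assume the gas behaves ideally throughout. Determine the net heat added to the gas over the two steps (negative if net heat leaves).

V₁ = nRT₁/P₁ = 3.59×8.314×630/265 = 71.0 L.
Step 1 — Isochoric: V stays 71.0 L; P/T = const ⇒ T₂ = 390 K, P₂ = 164 kPa.
W = 0 (no volume change).
ΔU = nCvΔT = 3.59×12.5×(390−630) = -10800 J.
Q = ΔU = -10800 J.
State after step 1: P = 164 kPa, V = 71.0 L, T = 390 K.
Step 2 — Isobaric: P stays 164 kPa; V/T = const ⇒ T₂ = 746 K, V₂ = 136 L.
W = PΔV = 164×(136−71.0) kPa·L = 10600 J.
ΔU = nCvΔT = 3.59×12.5×(746−390) = 15900 J.
Q = ΔU + W = nCpΔT = 26600 J.
Net over both steps: W = 10600 J, Q = 15800 J, ΔU = 5190 J.

15800 J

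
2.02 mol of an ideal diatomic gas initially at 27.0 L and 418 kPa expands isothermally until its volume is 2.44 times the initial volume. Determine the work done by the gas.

T₁ = P₁V₁/(nR) = 418×27.0/(2.02×8.314) = 672 K.
Isothermal: T stays 672 K; PV = const ⇒ V₂ = 65.9 L, P₂ = 171 kPa.
W = nRT ln(V₂/V₁) = 2.02×8.314×672×ln(2.44) = 10100 J.

10100 J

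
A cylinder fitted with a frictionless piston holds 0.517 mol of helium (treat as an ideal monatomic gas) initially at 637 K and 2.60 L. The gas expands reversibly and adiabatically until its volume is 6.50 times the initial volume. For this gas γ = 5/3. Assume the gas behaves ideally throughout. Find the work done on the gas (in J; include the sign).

-2930 J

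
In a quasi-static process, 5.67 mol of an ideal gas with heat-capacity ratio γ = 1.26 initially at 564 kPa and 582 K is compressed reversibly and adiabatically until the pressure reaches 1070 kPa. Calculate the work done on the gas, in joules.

14900 J

V₁ = nRT₁/P₁ = 5.67×8.314×582/564 = 48.6 L.
Adiabatic: T₂/T₁ = (P₂/P₁)^((γ−1)/γ) ⇒ T₂ = 582×(1.90)^0.206 = 664 K; V₂ = 29.3 L.
ΔU = nCvΔT = 5.67×32.0×(664−582) = 14900 J.
Q = 0 for an adiabatic process, so W = −ΔU = -14900 J.
Work done on the gas = −W_by = 14900 J.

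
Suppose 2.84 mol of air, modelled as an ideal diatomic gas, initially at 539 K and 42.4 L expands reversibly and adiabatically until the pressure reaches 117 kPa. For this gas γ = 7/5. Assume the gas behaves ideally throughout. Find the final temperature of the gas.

412 K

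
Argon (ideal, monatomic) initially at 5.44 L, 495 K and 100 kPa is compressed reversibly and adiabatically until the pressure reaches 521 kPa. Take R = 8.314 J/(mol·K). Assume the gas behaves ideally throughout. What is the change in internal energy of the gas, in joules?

n = P₁V₁/(RT₁) = 100×5.44/(8.314×495) = 0.132 mol.
Adiabatic: T₂/T₁ = (P₂/P₁)^((γ−1)/γ) ⇒ T₂ = 495×(5.21)^0.400 = 958 K; V₂ = 2.02 L.
For an ideal gas ΔU = nCvΔT with Cv = (3/2)R = 12.5 J/(mol·K).
ΔU = 0.132×12.5×(958−495) = 763 J.

763 J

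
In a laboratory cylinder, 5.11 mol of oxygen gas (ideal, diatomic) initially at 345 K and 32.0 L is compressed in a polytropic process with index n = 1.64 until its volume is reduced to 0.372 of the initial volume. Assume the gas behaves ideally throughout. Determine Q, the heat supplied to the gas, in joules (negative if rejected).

12100 J

P₁ = nRT₁/V₁ = 5.11×8.314×345/32.0 = 458 kPa.
Polytropic n=1.64: T₂ = T₁(V₁/V₂)^(n−1) = 345×(2.69)^0.64 = 650 K; P₂ = P₁(V₁/V₂)^n = 2320 kPa.
W = (P₁V₁−P₂V₂)/(n−1) = (458×32.0−2320×11.9)/0.64 = -20200 J.
ΔU = nCvΔT = 5.11×20.8×(650−345) = 32400 J.
Q = ΔU + W = 12100 J.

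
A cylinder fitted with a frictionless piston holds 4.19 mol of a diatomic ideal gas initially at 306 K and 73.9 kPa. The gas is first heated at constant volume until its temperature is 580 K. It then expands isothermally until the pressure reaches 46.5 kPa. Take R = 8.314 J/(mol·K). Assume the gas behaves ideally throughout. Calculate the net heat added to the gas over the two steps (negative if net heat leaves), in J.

V₁ = nRT₁/P₁ = 4.19×8.314×306/73.9 = 144 L.
Step 1 — Isochoric: V stays 144 L; P/T = const ⇒ T₂ = 580 K, P₂ = 140 kPa.
W = 0 (no volume change).
ΔU = nCvΔT = 4.19×20.8×(580−306) = 23900 J.
Q = ΔU = 23900 J.
State after step 1: P = 140 kPa, V = 144 L, T = 580 K.
Step 2 — Isothermal: T stays 580 K; PV = const ⇒ V₂ = 435 L, P₂ = 46.5 kPa.
ΔU = 0 (ideal gas, T constant).
W = nRT ln(V₂/V₁) = 4.19×8.314×580×ln(3.01) = 22300 J.
Q = ΔU + W = 22300 J.
Net over both steps: W = 22300 J, Q = 46100 J, ΔU = 23900 J.

46100 J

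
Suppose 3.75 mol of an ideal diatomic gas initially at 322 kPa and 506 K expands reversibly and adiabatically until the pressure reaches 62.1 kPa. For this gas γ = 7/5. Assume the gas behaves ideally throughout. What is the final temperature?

316 K

V₁ = nRT₁/P₁ = 3.75×8.314×506/322 = 49.0 L.
Adiabatic: T₂/T₁ = (P₂/P₁)^((γ−1)/γ) ⇒ T₂ = 506×(0.193)^0.286 = 316 K; V₂ = 159 L.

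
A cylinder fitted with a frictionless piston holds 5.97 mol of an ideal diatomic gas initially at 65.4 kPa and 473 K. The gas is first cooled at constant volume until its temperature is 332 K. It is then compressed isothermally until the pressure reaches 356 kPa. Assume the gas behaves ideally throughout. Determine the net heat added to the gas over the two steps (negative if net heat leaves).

V₁ = nRT₁/P₁ = 5.97×8.314×473/65.4 = 359 L.
Step 1 — Isochoric: V stays 359 L; P/T = const ⇒ T₂ = 332 K, P₂ = 45.9 kPa.
W = 0 (no volume change).
ΔU = nCvΔT = 5.97×20.8×(332−473) = -17500 J.
Q = ΔU = -17500 J.
State after step 1: P = 45.9 kPa, V = 359 L, T = 332 K.
Step 2 — Isothermal: T stays 332 K; PV = const ⇒ V₂ = 46.3 L, P₂ = 356 kPa.
ΔU = 0 (ideal gas, T constant).
W = nRT ln(V₂/V₁) = 5.97×8.314×332×ln(0.129) = -33800 J.
Q = ΔU + W = -33800 J.
Net over both steps: W = -33800 J, Q = -51300 J, ΔU = -17500 J.

-51300 J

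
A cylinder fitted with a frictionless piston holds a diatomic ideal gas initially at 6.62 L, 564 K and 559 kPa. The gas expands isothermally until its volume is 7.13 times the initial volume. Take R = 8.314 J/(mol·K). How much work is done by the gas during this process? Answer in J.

n = P₁V₁/(RT₁) = 559×6.62/(8.314×564) = 0.789 mol.
Isothermal: T stays 564 K; PV = const ⇒ V₂ = 47.2 L, P₂ = 78.4 kPa.
W = nRT ln(V₂/V₁) = 0.789×8.314×564×ln(7.13) = 7270 J.

7270 J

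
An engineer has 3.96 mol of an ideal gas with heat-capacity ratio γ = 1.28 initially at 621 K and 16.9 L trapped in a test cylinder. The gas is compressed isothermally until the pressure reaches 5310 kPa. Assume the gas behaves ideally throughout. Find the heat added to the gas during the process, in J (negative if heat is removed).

-30200 J

P₁ = nRT₁/V₁ = 3.96×8.314×621/16.9 = 1210 kPa.
Isothermal: T stays 621 K; PV = const ⇒ V₂ = 3.85 L, P₂ = 5310 kPa.
ΔU = 0 (ideal gas, T constant).
W = nRT ln(V₂/V₁) = 3.96×8.314×621×ln(0.228) = -30200 J.
Q = ΔU + W = -30200 J.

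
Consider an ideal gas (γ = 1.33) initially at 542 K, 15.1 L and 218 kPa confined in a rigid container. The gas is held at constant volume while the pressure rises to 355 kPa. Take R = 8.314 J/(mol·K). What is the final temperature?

Isochoric: V stays 15.1 L; P/T = const ⇒ T₂ = 883 K, P₂ = 355 kPa.

883 K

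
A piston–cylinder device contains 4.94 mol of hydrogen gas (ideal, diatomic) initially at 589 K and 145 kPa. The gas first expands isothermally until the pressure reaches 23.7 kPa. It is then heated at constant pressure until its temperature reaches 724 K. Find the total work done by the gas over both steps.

V₁ = nRT₁/P₁ = 4.94×8.314×589/145 = 167 L.
Step 1 — Isothermal: T stays 589 K; PV = const ⇒ V₂ = 1020 L, P₂ = 23.7 kPa.
ΔU = 0 (ideal gas, T constant).
W = nRT ln(V₂/V₁) = 4.94×8.314×589×ln(6.12) = 43800 J.
Q = ΔU + W = 43800 J.
State after step 1: P = 23.7 kPa, V = 1020 L, T = 589 K.
Step 2 — Isobaric: P stays 23.7 kPa; V/T = const ⇒ T₂ = 724 K, V₂ = 1250 L.
W = PΔV = 23.7×(1250−1020) kPa·L = 5540 J.
ΔU = nCvΔT = 4.94×20.8×(724−589) = 13900 J.
Q = ΔU + W = nCpΔT = 19400 J.
Net over both steps: W = 49400 J, Q = 63200 J, ΔU = 13900 J.

49400 J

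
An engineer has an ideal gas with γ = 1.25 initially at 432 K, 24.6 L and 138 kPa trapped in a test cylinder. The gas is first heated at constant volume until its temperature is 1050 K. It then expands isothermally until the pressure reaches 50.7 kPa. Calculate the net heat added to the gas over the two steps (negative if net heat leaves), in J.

35000 J

n = P₁V₁/(RT₁) = 138×24.6/(8.314×432) = 0.945 mol.
Step 1 — Isochoric: V stays 24.6 L; P/T = const ⇒ T₂ = 1050 K, P₂ = 335 kPa.
W = 0 (no volume change).
ΔU = nCvΔT = 0.945×33.3×(1050−432) = 19400 J.
Q = ΔU = 19400 J.
State after step 1: P = 335 kPa, V = 24.6 L, T = 1050 K.
Step 2 — Isothermal: T stays 1050 K; PV = const ⇒ V₂ = 163 L, P₂ = 50.7 kPa.
ΔU = 0 (ideal gas, T constant).
W = nRT ln(V₂/V₁) = 0.945×8.314×1050×ln(6.62) = 15600 J.
Q = ΔU + W = 15600 J.
Net over both steps: W = 15600 J, Q = 35000 J, ΔU = 19400 J.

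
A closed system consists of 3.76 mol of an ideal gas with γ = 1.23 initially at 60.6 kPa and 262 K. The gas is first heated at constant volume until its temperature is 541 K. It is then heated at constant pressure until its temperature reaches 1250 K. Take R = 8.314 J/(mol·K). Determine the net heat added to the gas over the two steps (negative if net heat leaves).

156000 J

V₁ = nRT₁/P₁ = 3.76×8.314×262/60.6 = 135 L.
Step 1 — Isochoric: V stays 135 L; P/T = const ⇒ T₂ = 541 K, P₂ = 125 kPa.
W = 0 (no volume change).
ΔU = nCvΔT = 3.76×36.1×(541−262) = 37900 J.
Q = ΔU = 37900 J.
State after step 1: P = 125 kPa, V = 135 L, T = 541 K.
Step 2 — Isobaric: P stays 125 kPa; V/T = const ⇒ T₂ = 1250 K, V₂ = 312 L.
W = PΔV = 125×(312−135) kPa·L = 22200 J.
ΔU = nCvΔT = 3.76×36.1×(1250−541) = 96400 J.
Q = ΔU + W = nCpΔT = 119000 J.
Net over both steps: W = 22200 J, Q = 156000 J, ΔU = 134000 J.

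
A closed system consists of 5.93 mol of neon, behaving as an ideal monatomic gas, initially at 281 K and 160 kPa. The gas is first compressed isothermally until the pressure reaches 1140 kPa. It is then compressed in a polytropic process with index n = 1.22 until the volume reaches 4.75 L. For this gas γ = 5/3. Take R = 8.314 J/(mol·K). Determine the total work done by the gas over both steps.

-41700 J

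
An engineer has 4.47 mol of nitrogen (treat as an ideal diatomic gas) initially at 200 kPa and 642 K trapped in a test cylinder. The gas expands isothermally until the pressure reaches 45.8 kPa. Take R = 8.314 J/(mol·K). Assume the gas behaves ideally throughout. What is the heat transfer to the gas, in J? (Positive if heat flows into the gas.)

V₁ = nRT₁/P₁ = 4.47×8.314×642/200 = 119 L.
Isothermal: T stays 642 K; PV = const ⇒ V₂ = 521 L, P₂ = 45.8 kPa.
ΔU = 0 (ideal gas, T constant).
W = nRT ln(V₂/V₁) = 4.47×8.314×642×ln(4.37) = 35200 J.
Q = ΔU + W = 35200 J.

35200 J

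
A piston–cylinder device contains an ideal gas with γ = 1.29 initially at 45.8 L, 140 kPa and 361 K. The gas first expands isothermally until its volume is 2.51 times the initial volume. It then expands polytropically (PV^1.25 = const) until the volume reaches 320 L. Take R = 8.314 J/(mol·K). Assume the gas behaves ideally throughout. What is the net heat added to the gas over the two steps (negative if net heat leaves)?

n = P₁V₁/(RT₁) = 140×45.8/(8.314×361) = 2.14 mol.
Step 1 — Isothermal: T stays 361 K; PV = const ⇒ V₂ = 115 L, P₂ = 55.8 kPa.
ΔU = 0 (ideal gas, T constant).
W = nRT ln(V₂/V₁) = 2.14×8.314×361×ln(2.51) = 5900 J.
Q = ΔU + W = 5900 J.
State after step 1: P = 55.8 kPa, V = 115 L, T = 361 K.
Step 2 — Polytropic n=1.25: T₂ = T₁(V₁/V₂)^(n−1) = 361×(0.359)^0.25 = 279 K; P₂ = P₁(V₁/V₂)^n = 15.5 kPa.
W = (P₁V₁−P₂V₂)/(n−1) = (55.8×115−15.5×320)/0.25 = 5790 J.
ΔU = nCvΔT = 2.14×28.7×(279−361) = -4990 J.
Q = ΔU + W = 799 J.
Net over both steps: W = 11700 J, Q = 6700 J, ΔU = -4990 J.

6700 J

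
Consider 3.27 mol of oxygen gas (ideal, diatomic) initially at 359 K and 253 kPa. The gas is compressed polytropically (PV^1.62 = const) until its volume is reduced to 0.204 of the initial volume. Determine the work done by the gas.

-26400 J

V₁ = nRT₁/P₁ = 3.27×8.314×359/253 = 38.6 L.
Polytropic n=1.62: T₂ = T₁(V₁/V₂)^(n−1) = 359×(4.90)^0.62 = 962 K; P₂ = P₁(V₁/V₂)^n = 3320 kPa.
W = (P₁V₁−P₂V₂)/(n−1) = (253×38.6−3320×7.87)/0.62 = -26400 J.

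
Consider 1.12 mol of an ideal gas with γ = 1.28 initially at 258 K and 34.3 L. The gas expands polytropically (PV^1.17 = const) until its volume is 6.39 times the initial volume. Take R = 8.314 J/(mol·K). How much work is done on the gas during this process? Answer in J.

P₁ = nRT₁/V₁ = 1.12×8.314×258/34.3 = 70.0 kPa.
Polytropic n=1.17: T₂ = T₁(V₁/V₂)^(n−1) = 258×(0.156)^0.17 = 188 K; P₂ = P₁(V₁/V₂)^n = 8.00 kPa.
W = (P₁V₁−P₂V₂)/(n−1) = (70.0×34.3−8.00×219)/0.17 = 3820 J.
Work done on the gas = −W_by = -3820 J.

-3820 J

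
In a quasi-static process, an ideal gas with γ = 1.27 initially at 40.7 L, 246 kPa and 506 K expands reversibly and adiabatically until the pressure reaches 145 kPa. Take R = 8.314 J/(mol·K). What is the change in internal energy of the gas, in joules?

-3940 J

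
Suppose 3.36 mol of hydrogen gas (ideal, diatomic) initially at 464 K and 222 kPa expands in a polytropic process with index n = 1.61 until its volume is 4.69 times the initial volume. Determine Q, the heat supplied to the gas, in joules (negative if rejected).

V₁ = nRT₁/P₁ = 3.36×8.314×464/222 = 58.4 L.
Polytropic n=1.61: T₂ = T₁(V₁/V₂)^(n−1) = 464×(0.213)^0.61 = 181 K; P₂ = P₁(V₁/V₂)^n = 18.4 kPa.
W = (P₁V₁−P₂V₂)/(n−1) = (222×58.4−18.4×274)/0.61 = 13000 J.
ΔU = nCvΔT = 3.36×20.8×(181−464) = -19800 J.
Q = ΔU + W = -6810 J.

-6810 J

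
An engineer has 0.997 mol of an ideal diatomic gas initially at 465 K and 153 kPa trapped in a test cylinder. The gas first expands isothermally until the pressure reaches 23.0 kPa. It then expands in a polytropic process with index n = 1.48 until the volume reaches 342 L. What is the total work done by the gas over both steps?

V₁ = nRT₁/P₁ = 0.997×8.314×465/153 = 25.2 L.
Step 1 — Isothermal: T stays 465 K; PV = const ⇒ V₂ = 168 L, P₂ = 23.0 kPa.
ΔU = 0 (ideal gas, T constant).
W = nRT ln(V₂/V₁) = 0.997×8.314×465×ln(6.65) = 7300 J.
Q = ΔU + W = 7300 J.
State after step 1: P = 23.0 kPa, V = 168 L, T = 465 K.
Step 2 — Polytropic n=1.48: T₂ = T₁(V₁/V₂)^(n−1) = 465×(0.490)^0.48 = 330 K; P₂ = P₁(V₁/V₂)^n = 8.00 kPa.
W = (P₁V₁−P₂V₂)/(n−1) = (23.0×168−8.00×342)/0.48 = 2330 J.
ΔU = nCvΔT = 0.997×20.8×(330−465) = -2790 J.
Q = ΔU + W = -466 J.
Net over both steps: W = 9630 J, Q = 6840 J, ΔU = -2790 J.

9630 J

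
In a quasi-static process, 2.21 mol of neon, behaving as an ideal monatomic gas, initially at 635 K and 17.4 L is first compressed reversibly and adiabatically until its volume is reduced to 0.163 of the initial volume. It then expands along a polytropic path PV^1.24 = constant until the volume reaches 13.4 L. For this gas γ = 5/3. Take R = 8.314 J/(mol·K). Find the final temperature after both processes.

P₁ = nRT₁/V₁ = 2.21×8.314×635/17.4 = 671 kPa.
Step 1 — Adiabatic: TV^(γ−1) = const ⇒ T₂ = 635×(6.13)^0.667 = 2130 K; PV^γ = const ⇒ P₂ = 13800 kPa.
ΔU = nCvΔT = 2.21×12.5×(2130−635) = 41100 J.
Q = 0 for an adiabatic process, so W = −ΔU = -41100 J.
State after step 1: P = 13800 kPa, V = 2.84 L, T = 2130 K.
Step 2 — Polytropic n=1.24: T₂ = T₁(V₁/V₂)^(n−1) = 2130×(0.212)^0.24 = 1470 K; P₂ = P₁(V₁/V₂)^n = 2010 kPa.
W = (P₁V₁−P₂V₂)/(n−1) = (13800×2.84−2010×13.4)/0.24 = 50700 J.
ΔU = nCvΔT = 2.21×12.5×(1470−2130) = -18200 J.
Q = ΔU + W = 32400 J.
Net over both steps: W = 9540 J, Q = 32400 J, ΔU = 22900 J.

1470 K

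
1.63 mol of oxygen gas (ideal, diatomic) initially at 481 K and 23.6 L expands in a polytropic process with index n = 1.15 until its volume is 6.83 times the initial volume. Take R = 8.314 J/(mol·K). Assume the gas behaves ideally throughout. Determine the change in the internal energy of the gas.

P₁ = nRT₁/V₁ = 1.63×8.314×481/23.6 = 276 kPa.
Polytropic n=1.15: T₂ = T₁(V₁/V₂)^(n−1) = 481×(0.146)^0.15 = 361 K; P₂ = P₁(V₁/V₂)^n = 30.3 kPa.
For an ideal gas ΔU = nCvΔT with Cv = (5/2)R = 20.8 J/(mol·K).
ΔU = 1.63×20.8×(361−481) = -4080 J.

-4080 J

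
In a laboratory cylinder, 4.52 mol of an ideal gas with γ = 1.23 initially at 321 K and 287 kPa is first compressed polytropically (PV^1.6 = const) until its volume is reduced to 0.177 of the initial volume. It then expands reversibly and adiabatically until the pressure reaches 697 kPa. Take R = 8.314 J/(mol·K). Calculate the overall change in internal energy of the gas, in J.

51800 J

V₁ = nRT₁/P₁ = 4.52×8.314×321/287 = 42.0 L.
Step 1 — Polytropic n=1.6: T₂ = T₁(V₁/V₂)^(n−1) = 321×(5.65)^0.60 = 907 K; P₂ = P₁(V₁/V₂)^n = 4580 kPa.
W = (P₁V₁−P₂V₂)/(n−1) = (287×42.0−4580×7.44)/0.60 = -36700 J.
ΔU = nCvΔT = 4.52×36.1×(907−321) = 95800 J.
Q = ΔU + W = 59100 J.
State after step 1: P = 4580 kPa, V = 7.44 L, T = 907 K.
Step 2 — Adiabatic: T₂/T₁ = (P₂/P₁)^((γ−1)/γ) ⇒ T₂ = 907×(0.152)^0.187 = 638 K; V₂ = 34.4 L.
ΔU = nCvΔT = 4.52×36.1×(638−907) = -44000 J.
Q = 0 for an adiabatic process, so W = −ΔU = 44000 J.
Net over both steps: W = 7280 J, Q = 59100 J, ΔU = 51800 J.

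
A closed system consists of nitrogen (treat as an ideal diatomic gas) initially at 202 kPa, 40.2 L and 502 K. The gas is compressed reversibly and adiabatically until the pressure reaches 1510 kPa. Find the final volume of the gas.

9.55 L

Adiabatic: T₂/T₁ = (P₂/P₁)^((γ−1)/γ) ⇒ T₂ = 502×(7.48)^0.286 = 892 K; V₂ = 9.55 L.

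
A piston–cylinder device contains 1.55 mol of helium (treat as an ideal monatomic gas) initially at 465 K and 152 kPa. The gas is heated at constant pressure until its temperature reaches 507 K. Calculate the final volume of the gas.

V₁ = nRT₁/P₁ = 1.55×8.314×465/152 = 39.4 L.
Isobaric: P stays 152 kPa; V/T = const ⇒ T₂ = 507 K, V₂ = 43.0 L.

43.0 L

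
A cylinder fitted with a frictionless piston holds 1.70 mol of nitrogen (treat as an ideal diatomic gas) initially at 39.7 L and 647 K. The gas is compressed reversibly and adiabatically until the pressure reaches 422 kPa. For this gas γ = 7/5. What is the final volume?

P₁ = nRT₁/V₁ = 1.70×8.314×647/39.7 = 230 kPa.
Adiabatic: T₂/T₁ = (P₂/P₁)^((γ−1)/γ) ⇒ T₂ = 647×(1.83)^0.286 = 769 K; V₂ = 25.8 L.

25.8 L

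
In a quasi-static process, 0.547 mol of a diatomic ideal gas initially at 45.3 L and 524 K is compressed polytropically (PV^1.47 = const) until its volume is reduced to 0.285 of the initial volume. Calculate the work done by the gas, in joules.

P₁ = nRT₁/V₁ = 0.547×8.314×524/45.3 = 52.6 kPa.
Polytropic n=1.47: T₂ = T₁(V₁/V₂)^(n−1) = 524×(3.51)^0.47 = 945 K; P₂ = P₁(V₁/V₂)^n = 333 kPa.
W = (P₁V₁−P₂V₂)/(n−1) = (52.6×45.3−333×12.9)/0.47 = -4080 J.

-4080 J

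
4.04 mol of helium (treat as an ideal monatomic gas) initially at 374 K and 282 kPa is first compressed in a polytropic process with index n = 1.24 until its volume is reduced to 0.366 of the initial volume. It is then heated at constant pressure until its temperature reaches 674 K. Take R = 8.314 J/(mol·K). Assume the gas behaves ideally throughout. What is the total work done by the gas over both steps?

V₁ = nRT₁/P₁ = 4.04×8.314×374/282 = 44.5 L.
Step 1 — Polytropic n=1.24: T₂ = T₁(V₁/V₂)^(n−1) = 374×(2.73)^0.24 = 476 K; P₂ = P₁(V₁/V₂)^n = 981 kPa.
W = (P₁V₁−P₂V₂)/(n−1) = (282×44.5−981×16.3)/0.24 = -14300 J.
ΔU = nCvΔT = 4.04×12.5×(476−374) = 5140 J.
Q = ΔU + W = -9140 J.
State after step 1: P = 981 kPa, V = 16.3 L, T = 476 K.
Step 2 — Isobaric: P stays 981 kPa; V/T = const ⇒ T₂ = 674 K, V₂ = 23.1 L.
W = PΔV = 981×(23.1−16.3) kPa·L = 6650 J.
ΔU = nCvΔT = 4.04×12.5×(674−476) = 9970 J.
Q = ΔU + W = nCpΔT = 16600 J.
Net over both steps: W = -7630 J, Q = 7480 J, ΔU = 15100 J.

-7630 J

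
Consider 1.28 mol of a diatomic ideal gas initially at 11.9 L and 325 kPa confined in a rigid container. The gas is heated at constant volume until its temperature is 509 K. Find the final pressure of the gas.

T₁ = P₁V₁/(nR) = 325×11.9/(1.28×8.314) = 363 K.
Isochoric: V stays 11.9 L; P/T = const ⇒ T₂ = 509 K, P₂ = 455 kPa.

455 kPa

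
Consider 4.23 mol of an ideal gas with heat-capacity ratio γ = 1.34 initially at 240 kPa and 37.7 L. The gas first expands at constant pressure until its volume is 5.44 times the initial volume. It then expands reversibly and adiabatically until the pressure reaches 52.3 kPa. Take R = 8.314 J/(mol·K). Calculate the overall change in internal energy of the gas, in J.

71700 J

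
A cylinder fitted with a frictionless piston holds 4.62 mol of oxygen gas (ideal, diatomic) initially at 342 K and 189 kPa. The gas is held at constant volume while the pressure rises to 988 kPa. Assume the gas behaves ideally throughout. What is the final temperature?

1790 K

V₁ = nRT₁/P₁ = 4.62×8.314×342/189 = 69.5 L.
Isochoric: V stays 69.5 L; P/T = const ⇒ T₂ = 1790 K, P₂ = 988 kPa.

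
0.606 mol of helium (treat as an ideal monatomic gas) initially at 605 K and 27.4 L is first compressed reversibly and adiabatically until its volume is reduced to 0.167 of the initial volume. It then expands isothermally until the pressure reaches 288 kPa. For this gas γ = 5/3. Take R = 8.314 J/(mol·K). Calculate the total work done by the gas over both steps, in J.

P₁ = nRT₁/V₁ = 0.606×8.314×605/27.4 = 111 kPa.
Step 1 — Adiabatic: TV^(γ−1) = const ⇒ T₂ = 605×(5.99)^0.667 = 2000 K; PV^γ = const ⇒ P₂ = 2200 kPa.
ΔU = nCvΔT = 0.606×12.5×(2000−605) = 10500 J.
Q = 0 for an adiabatic process, so W = −ΔU = -10500 J.
State after step 1: P = 2200 kPa, V = 4.58 L, T = 2000 K.
Step 2 — Isothermal: T stays 2000 K; PV = const ⇒ V₂ = 34.9 L, P₂ = 288 kPa.
ΔU = 0 (ideal gas, T constant).
W = nRT ln(V₂/V₁) = 0.606×8.314×2000×ln(7.63) = 20400 J.
Q = ΔU + W = 20400 J.
Net over both steps: W = 9920 J, Q = 20400 J, ΔU = 10500 J.

9920 J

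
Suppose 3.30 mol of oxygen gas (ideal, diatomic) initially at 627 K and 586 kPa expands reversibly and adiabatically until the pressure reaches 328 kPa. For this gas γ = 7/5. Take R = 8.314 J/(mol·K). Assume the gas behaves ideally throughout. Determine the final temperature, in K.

531 K

V₁ = nRT₁/P₁ = 3.30×8.314×627/586 = 29.4 L.
Adiabatic: T₂/T₁ = (P₂/P₁)^((γ−1)/γ) ⇒ T₂ = 627×(0.560)^0.286 = 531 K; V₂ = 44.4 L.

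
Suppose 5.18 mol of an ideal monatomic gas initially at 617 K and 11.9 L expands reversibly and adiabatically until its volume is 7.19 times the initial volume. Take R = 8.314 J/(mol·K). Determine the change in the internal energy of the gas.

-29200 J

P₁ = nRT₁/V₁ = 5.18×8.314×617/11.9 = 2230 kPa.
Adiabatic: TV^(γ−1) = const ⇒ T₂ = 617×(0.139)^0.667 = 166 K; PV^γ = const ⇒ P₂ = 83.4 kPa.
For an ideal gas ΔU = nCvΔT with Cv = (3/2)R = 12.5 J/(mol·K).
ΔU = 5.18×12.5×(166−617) = -29200 J.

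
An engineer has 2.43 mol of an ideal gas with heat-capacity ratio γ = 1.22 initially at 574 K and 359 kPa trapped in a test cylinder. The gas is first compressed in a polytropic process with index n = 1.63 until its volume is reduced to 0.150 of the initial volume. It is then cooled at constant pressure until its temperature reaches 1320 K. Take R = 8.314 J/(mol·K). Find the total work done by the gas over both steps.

-54100 J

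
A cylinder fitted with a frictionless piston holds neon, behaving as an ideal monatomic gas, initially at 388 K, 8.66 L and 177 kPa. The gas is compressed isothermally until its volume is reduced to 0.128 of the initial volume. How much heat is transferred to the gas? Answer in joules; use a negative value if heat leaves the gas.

n = P₁V₁/(RT₁) = 177×8.66/(8.314×388) = 0.475 mol.
Isothermal: T stays 388 K; PV = const ⇒ V₂ = 1.11 L, P₂ = 1380 kPa.
ΔU = 0 (ideal gas, T constant).
W = nRT ln(V₂/V₁) = 0.475×8.314×388×ln(0.128) = -3150 J.
Q = ΔU + W = -3150 J.

-3150 J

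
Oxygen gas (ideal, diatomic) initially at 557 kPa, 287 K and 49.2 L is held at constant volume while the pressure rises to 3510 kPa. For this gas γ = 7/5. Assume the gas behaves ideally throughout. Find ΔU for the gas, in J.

n = P₁V₁/(RT₁) = 557×49.2/(8.314×287) = 11.5 mol.
Isochoric: V stays 49.2 L; P/T = const ⇒ T₂ = 1810 K, P₂ = 3510 kPa.
For an ideal gas ΔU = nCvΔT with Cv = (5/2)R = 20.8 J/(mol·K).
ΔU = 11.5×20.8×(1810−287) = 363000 J.

363000 J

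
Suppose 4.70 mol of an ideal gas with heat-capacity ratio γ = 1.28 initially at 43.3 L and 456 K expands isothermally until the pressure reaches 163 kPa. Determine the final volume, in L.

P₁ = nRT₁/V₁ = 4.70×8.314×456/43.3 = 412 kPa.
Isothermal: T stays 456 K; PV = const ⇒ V₂ = 109 L, P₂ = 163 kPa.

109 L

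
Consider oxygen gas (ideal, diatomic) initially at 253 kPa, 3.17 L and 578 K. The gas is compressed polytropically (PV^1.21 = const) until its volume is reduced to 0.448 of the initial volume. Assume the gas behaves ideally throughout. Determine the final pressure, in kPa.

668 kPa

Polytropic n=1.21: T₂ = T₁(V₁/V₂)^(n−1) = 578×(2.23)^0.21 = 684 K; P₂ = P₁(V₁/V₂)^n = 668 kPa.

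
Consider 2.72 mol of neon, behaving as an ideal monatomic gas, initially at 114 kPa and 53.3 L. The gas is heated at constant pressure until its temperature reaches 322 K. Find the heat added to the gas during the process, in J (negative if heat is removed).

T₁ = P₁V₁/(nR) = 114×53.3/(2.72×8.314) = 269 K.
Isobaric: P stays 114 kPa; V/T = const ⇒ T₂ = 322 K, V₂ = 63.9 L.
W = PΔV = 114×(63.9−53.3) kPa·L = 1210 J.
ΔU = nCvΔT = 2.72×12.5×(322−269) = 1810 J.
Q = ΔU + W = nCpΔT = 3010 J.

3010 J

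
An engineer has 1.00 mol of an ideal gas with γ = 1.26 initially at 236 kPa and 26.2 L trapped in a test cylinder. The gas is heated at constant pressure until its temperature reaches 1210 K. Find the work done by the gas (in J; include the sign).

3880 J

T₁ = P₁V₁/(nR) = 236×26.2/(1.00×8.314) = 744 K.
Isobaric: P stays 236 kPa; V/T = const ⇒ T₂ = 1210 K, V₂ = 42.6 L.
W = PΔV = 236×(42.6−26.2) kPa·L = 3880 J.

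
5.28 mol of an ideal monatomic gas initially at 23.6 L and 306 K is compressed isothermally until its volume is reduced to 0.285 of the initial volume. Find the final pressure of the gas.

2000 kPa

P₁ = nRT₁/V₁ = 5.28×8.314×306/23.6 = 569 kPa.
Isothermal: T stays 306 K; PV = const ⇒ V₂ = 6.73 L, P₂ = 2000 kPa.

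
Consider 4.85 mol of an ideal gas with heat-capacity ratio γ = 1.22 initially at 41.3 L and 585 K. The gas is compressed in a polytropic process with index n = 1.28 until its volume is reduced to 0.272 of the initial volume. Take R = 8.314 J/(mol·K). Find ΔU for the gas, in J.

47200 J

P₁ = nRT₁/V₁ = 4.85×8.314×585/41.3 = 571 kPa.
Polytropic n=1.28: T₂ = T₁(V₁/V₂)^(n−1) = 585×(3.68)^0.28 = 842 K; P₂ = P₁(V₁/V₂)^n = 3020 kPa.
For an ideal gas ΔU = nCvΔT with Cv = R/(γ−1) = 37.8 J/(mol·K).
ΔU = 4.85×37.8×(842−585) = 47200 J.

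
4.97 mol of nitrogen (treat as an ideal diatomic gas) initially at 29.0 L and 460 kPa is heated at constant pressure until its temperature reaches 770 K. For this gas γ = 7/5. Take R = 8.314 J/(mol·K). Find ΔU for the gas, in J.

46200 J

T₁ = P₁V₁/(nR) = 460×29.0/(4.97×8.314) = 323 K.
Isobaric: P stays 460 kPa; V/T = const ⇒ T₂ = 770 K, V₂ = 69.2 L.
For an ideal gas ΔU = nCvΔT with Cv = (5/2)R = 20.8 J/(mol·K).
ΔU = 4.97×20.8×(770−323) = 46200 J.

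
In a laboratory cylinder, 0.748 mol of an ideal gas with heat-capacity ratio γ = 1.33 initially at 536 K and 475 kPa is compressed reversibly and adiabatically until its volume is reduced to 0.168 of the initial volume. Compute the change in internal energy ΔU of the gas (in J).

V₁ = nRT₁/P₁ = 0.748×8.314×536/475 = 7.02 L.
Adiabatic: TV^(γ−1) = const ⇒ T₂ = 536×(5.95)^0.330 = 966 K; PV^γ = const ⇒ P₂ = 5090 kPa.
For an ideal gas ΔU = nCvΔT with Cv = R/(γ−1) = 25.2 J/(mol·K).
ΔU = 0.748×25.2×(966−536) = 8100 J.

8100 J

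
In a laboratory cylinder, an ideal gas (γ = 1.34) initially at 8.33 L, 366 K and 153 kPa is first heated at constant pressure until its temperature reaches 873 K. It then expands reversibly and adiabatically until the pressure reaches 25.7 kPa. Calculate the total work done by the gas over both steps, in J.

5020 J

n = P₁V₁/(RT₁) = 153×8.33/(8.314×366) = 0.419 mol.
Step 1 — Isobaric: P stays 153 kPa; V/T = const ⇒ T₂ = 873 K, V₂ = 19.9 L.
W = PΔV = 153×(19.9−8.33) kPa·L = 1770 J.
ΔU = nCvΔT = 0.419×24.5×(873−366) = 5190 J.
Q = ΔU + W = nCpΔT = 6960 J.
State after step 1: P = 153 kPa, V = 19.9 L, T = 873 K.
Step 2 — Adiabatic: T₂/T₁ = (P₂/P₁)^((γ−1)/γ) ⇒ T₂ = 873×(0.168)^0.254 = 555 K; V₂ = 75.2 L.
ΔU = nCvΔT = 0.419×24.5×(555−873) = -3260 J.
Q = 0 for an adiabatic process, so W = −ΔU = 3260 J.
Net over both steps: W = 5020 J, Q = 6960 J, ΔU = 1940 J.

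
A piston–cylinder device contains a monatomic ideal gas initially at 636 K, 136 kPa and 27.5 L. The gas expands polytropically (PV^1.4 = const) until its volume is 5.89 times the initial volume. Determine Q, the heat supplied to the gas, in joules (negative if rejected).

1900 J

n = P₁V₁/(RT₁) = 136×27.5/(8.314×636) = 0.707 mol.
Polytropic n=1.4: T₂ = T₁(V₁/V₂)^(n−1) = 636×(0.170)^0.40 = 313 K; P₂ = P₁(V₁/V₂)^n = 11.4 kPa.
W = (P₁V₁−P₂V₂)/(n−1) = (136×27.5−11.4×162)/0.40 = 4750 J.
ΔU = nCvΔT = 0.707×12.5×(313−636) = -2850 J.
Q = ΔU + W = 1900 J.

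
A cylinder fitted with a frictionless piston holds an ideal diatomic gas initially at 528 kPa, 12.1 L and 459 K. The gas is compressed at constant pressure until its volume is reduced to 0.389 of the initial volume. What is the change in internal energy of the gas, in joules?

-9760 J

n = P₁V₁/(RT₁) = 528×12.1/(8.314×459) = 1.67 mol.
Isobaric: P stays 528 kPa; V/T = const ⇒ T₂ = 179 K, V₂ = 4.71 L.
For an ideal gas ΔU = nCvΔT with Cv = (5/2)R = 20.8 J/(mol·K).
ΔU = 1.67×20.8×(179−459) = -9760 J.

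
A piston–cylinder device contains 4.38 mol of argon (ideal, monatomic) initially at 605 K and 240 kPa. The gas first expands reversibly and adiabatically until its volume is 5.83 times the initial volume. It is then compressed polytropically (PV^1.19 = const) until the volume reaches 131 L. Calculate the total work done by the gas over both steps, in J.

11900 J

V₁ = nRT₁/P₁ = 4.38×8.314×605/240 = 91.8 L.
Step 1 — Adiabatic: TV^(γ−1) = const ⇒ T₂ = 605×(0.172)^0.667 = 187 K; PV^γ = const ⇒ P₂ = 12.7 kPa.
ΔU = nCvΔT = 4.38×12.5×(187−605) = -22800 J.
Q = 0 for an adiabatic process, so W = −ΔU = 22800 J.
State after step 1: P = 12.7 kPa, V = 535 L, T = 187 K.
Step 2 — Polytropic n=1.19: T₂ = T₁(V₁/V₂)^(n−1) = 187×(4.09)^0.19 = 244 K; P₂ = P₁(V₁/V₂)^n = 67.8 kPa.
W = (P₁V₁−P₂V₂)/(n−1) = (12.7×535−67.8×131)/0.19 = -11000 J.
ΔU = nCvΔT = 4.38×12.5×(244−187) = 3130 J.
Q = ΔU + W = -7850 J.
Net over both steps: W = 11900 J, Q = -7850 J, ΔU = -19700 J.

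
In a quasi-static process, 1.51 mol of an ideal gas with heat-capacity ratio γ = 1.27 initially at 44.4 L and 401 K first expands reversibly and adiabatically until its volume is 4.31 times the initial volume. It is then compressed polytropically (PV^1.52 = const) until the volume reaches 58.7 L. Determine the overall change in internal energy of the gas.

P₁ = nRT₁/V₁ = 1.51×8.314×401/44.4 = 113 kPa.
Step 1 — Adiabatic: TV^(γ−1) = const ⇒ T₂ = 401×(0.232)^0.270 = 270 K; PV^γ = const ⇒ P₂ = 17.7 kPa.
ΔU = nCvΔT = 1.51×30.8×(270−401) = -6080 J.
Q = 0 for an adiabatic process, so W = −ΔU = 6080 J.
State after step 1: P = 17.7 kPa, V = 191 L, T = 270 K.
Step 2 — Polytropic n=1.52: T₂ = T₁(V₁/V₂)^(n−1) = 270×(3.26)^0.52 = 500 K; P₂ = P₁(V₁/V₂)^n = 107 kPa.
W = (P₁V₁−P₂V₂)/(n−1) = (17.7×191−107×58.7)/0.52 = -5540 J.
ΔU = nCvΔT = 1.51×30.8×(500−270) = 10700 J.
Q = ΔU + W = 5130 J.
Net over both steps: W = 539 J, Q = 5130 J, ΔU = 4590 J.

4590 J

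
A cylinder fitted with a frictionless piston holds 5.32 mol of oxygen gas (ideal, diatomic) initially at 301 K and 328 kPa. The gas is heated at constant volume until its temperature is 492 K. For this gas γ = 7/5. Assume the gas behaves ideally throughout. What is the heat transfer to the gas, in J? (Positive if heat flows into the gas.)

21100 J

V₁ = nRT₁/P₁ = 5.32×8.314×301/328 = 40.6 L.
Isochoric: V stays 40.6 L; P/T = const ⇒ T₂ = 492 K, P₂ = 536 kPa.
W = 0 (no volume change).
ΔU = nCvΔT = 5.32×20.8×(492−301) = 21100 J.
Q = ΔU = 21100 J.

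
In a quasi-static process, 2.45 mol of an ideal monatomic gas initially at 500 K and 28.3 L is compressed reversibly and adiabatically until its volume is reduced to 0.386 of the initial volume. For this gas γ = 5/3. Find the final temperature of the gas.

943 K

P₁ = nRT₁/V₁ = 2.45×8.314×500/28.3 = 360 kPa.
Adiabatic: TV^(γ−1) = const ⇒ T₂ = 500×(2.59)^0.667 = 943 K; PV^γ = const ⇒ P₂ = 1760 kPa.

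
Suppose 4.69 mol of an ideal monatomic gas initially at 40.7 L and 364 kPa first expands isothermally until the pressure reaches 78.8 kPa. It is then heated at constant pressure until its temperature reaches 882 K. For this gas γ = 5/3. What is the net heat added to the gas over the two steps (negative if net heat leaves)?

71600 J

T₁ = P₁V₁/(nR) = 364×40.7/(4.69×8.314) = 380 K.
Step 1 — Isothermal: T stays 380 K; PV = const ⇒ V₂ = 188 L, P₂ = 78.8 kPa.
ΔU = 0 (ideal gas, T constant).
W = nRT ln(V₂/V₁) = 4.69×8.314×380×ln(4.62) = 22700 J.
Q = ΔU + W = 22700 J.
State after step 1: P = 78.8 kPa, V = 188 L, T = 380 K.
Step 2 — Isobaric: P stays 78.8 kPa; V/T = const ⇒ T₂ = 882 K, V₂ = 436 L.
W = PΔV = 78.8×(436−188) kPa·L = 19600 J.
ΔU = nCvΔT = 4.69×12.5×(882−380) = 29400 J.
Q = ΔU + W = nCpΔT = 48900 J.
Net over both steps: W = 42200 J, Q = 71600 J, ΔU = 29400 J.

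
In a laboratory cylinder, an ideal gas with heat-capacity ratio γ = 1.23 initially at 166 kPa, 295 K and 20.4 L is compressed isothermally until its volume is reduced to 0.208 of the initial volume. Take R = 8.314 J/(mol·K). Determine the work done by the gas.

n = P₁V₁/(RT₁) = 166×20.4/(8.314×295) = 1.38 mol.
Isothermal: T stays 295 K; PV = const ⇒ V₂ = 4.24 L, P₂ = 798 kPa.
W = nRT ln(V₂/V₁) = 1.38×8.314×295×ln(0.208) = -5320 J.

-5320 J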